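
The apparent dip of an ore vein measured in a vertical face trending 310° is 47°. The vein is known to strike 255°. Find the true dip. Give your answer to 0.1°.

β = acute angle between strike 255° and section 310° = 55°.
tan δ = tan α / sin β = tan 47° / sin 55° = 1.0724 / 0.8192 = 1.3091
δ = arctan(1.3091) = 52.62°

52.6°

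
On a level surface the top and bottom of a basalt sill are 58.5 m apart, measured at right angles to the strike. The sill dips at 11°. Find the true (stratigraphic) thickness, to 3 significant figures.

True thickness t = w · sin(dip) = 58.5 × sin 11°
t = 58.5 × 0.1908 = 11.162 m

11.2 m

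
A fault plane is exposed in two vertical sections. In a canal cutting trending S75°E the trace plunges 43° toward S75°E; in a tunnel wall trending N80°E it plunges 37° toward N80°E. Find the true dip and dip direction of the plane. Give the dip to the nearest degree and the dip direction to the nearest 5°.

The two traces are lines in the plane: v₁ = (sin 105°·cos 43°, cos 105°·cos 43°, −sin 43°), v₂ = (sin 80°·cos 37°, cos 80°·cos 37°, −sin 37°).
Cross product v₁ × v₂ gives the pole to the plane: n ∝ (0.208, -0.111, 0.247).
tan δ = √(n_x²+n_y²)/n_z = 0.236/0.247, so δ = 43.8°.
Dip direction = azimuth of (n_x, n_y) = atan2(0.208, -0.111) = 118°.

true dip 44°, dip direction 120°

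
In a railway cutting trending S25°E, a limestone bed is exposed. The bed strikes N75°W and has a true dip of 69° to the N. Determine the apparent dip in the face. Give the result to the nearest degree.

63°

Angle between strike (N75°W) and section (S25°E): β = 50°.
tan α = tan 69° × sin 50° = 2.6051 × 0.7660 = 1.9956
α = arctan(1.9956) = 63.38°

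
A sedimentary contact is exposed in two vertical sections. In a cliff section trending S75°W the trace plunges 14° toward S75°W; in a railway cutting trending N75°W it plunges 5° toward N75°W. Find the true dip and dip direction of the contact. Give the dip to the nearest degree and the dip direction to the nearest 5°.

The two traces are lines in the plane: v₁ = (sin 255°·cos 14°, cos 255°·cos 14°, −sin 14°), v₂ = (sin 285°·cos 5°, cos 285°·cos 5°, −sin 5°).
Cross product v₁ × v₂ gives the pole to the plane: n ∝ (-0.084, -0.151, 0.483).
tan δ = √(n_x²+n_y²)/n_z = 0.173/0.483, so δ = 19.7°.
Dip direction = azimuth of (n_x, n_y) = atan2(-0.084, -0.151) = 209°.

true dip 20°, dip direction 210°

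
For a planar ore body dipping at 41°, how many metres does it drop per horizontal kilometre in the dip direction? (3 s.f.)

drop per km = 1000 × tan 41° = 1000 × 0.8693

869 m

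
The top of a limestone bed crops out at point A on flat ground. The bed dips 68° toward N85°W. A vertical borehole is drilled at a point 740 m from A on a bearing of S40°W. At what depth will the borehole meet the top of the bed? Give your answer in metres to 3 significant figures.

The hole lies 55° from the dip direction, so the down-dip offset is 740 × cos 55° = 424.45 m.
Depth = down-dip offset × tan(dip) = 424.45 × tan 68° = 424.45 × 2.4751
Depth = 1050.54 m

1050 m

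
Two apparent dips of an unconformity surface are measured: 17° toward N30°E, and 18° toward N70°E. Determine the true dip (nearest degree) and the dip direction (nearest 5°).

true dip 19°, dip direction 055°

Represent each trace as a vector plunging at its apparent dip toward its trend (east-north-up frame): v₁ = (0.478, 0.828, -0.292), v₂ = (0.894, 0.325, -0.309).
n = v₁ × v₂ = (0.161, 0.114, 0.585) (taken with n_z > 0).
True dip = arccos(n_z / |n|) = arccos(0.9477) = 18.6°.
The horizontal component of n points toward azimuth atan2(n_x, n_y) = 55°, the dip direction.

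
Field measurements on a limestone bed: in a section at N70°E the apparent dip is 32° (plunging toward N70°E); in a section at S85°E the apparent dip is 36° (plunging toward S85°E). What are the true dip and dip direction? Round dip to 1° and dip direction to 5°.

true dip 36°, dip direction 100°

The two traces are lines in the plane: v₁ = (sin 70°·cos 32°, cos 70°·cos 32°, −sin 32°), v₂ = (sin 95°·cos 36°, cos 95°·cos 36°, −sin 36°).
The plane normal is n = v₁ × v₂ ∝ (0.208, -0.041, 0.290).
Dip δ = arctan(|n_h|/n_z) = arctan(0.212/0.290) = 36.2°.
Dip direction = azimuth of (n_x, n_y) = atan2(0.208, -0.041) = 101°.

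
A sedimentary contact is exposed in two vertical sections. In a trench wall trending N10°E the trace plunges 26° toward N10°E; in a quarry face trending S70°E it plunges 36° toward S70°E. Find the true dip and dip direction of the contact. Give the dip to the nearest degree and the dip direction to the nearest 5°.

The two traces are lines in the plane: v₁ = (sin 10°·cos 26°, cos 10°·cos 26°, −sin 26°), v₂ = (sin 110°·cos 36°, cos 110°·cos 36°, −sin 36°).
The plane normal is n = v₁ × v₂ ∝ (0.642, 0.242, 0.716).
Dip δ = arctan(|n_h|/n_z) = arctan(0.686/0.716) = 43.8°.
Dip direction = atan2(0.642, 0.242) = 69° (azimuth of n's horizontal projection).

true dip 44°, dip direction 070°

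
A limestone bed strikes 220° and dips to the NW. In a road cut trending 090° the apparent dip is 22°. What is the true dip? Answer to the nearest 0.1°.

27.8°

The section is 50° from the strike.
tan δ = tan α / sin β = tan 22° / sin 50° = 0.4040 / 0.7660 = 0.5274
δ = arctan(0.5274) = 27.81°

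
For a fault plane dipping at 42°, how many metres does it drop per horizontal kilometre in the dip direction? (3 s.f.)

900 m

drop per km = 1000 × tan 42° = 1000 × 0.9004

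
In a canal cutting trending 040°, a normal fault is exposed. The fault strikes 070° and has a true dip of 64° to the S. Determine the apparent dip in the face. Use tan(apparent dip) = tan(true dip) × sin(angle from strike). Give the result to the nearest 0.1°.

Angle between strike (070°) and section (040°): β = 30°.
tan(apparent dip) = tan 64° · sin 30° = 1.0252
α = arctan(1.0252) = 45.71°

45.7°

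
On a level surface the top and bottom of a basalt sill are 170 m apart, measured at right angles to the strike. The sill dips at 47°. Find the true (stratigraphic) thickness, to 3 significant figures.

True thickness t = w · sin(dip) = 170 × sin 47°
t = 170 × 0.7314 = 124.330 m

124 m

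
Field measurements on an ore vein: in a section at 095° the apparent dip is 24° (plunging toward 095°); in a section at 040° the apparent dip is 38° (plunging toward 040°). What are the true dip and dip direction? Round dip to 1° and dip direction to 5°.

Each apparent-dip line lies in the plane. As unit vectors (x east, y north, z up), v₁ plunges 24°→095° and v₂ plunges 38°→040°.
Cross product v₁ × v₂ gives the pole to the plane: n ∝ (0.295, 0.354, 0.590).
Dip δ = arctan(|n_h|/n_z) = arctan(0.461/0.590) = 38.0°.
Dip direction = atan2(0.295, 0.354) = 40° (azimuth of n's horizontal projection).

true dip 38°, dip direction 040°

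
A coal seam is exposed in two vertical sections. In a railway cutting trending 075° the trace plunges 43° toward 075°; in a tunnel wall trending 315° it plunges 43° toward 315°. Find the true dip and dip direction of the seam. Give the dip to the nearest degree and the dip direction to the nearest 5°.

true dip 62°, dip direction 015°

The two traces are lines in the plane: v₁ = (sin 75°·cos 43°, cos 75°·cos 43°, −sin 43°), v₂ = (sin 315°·cos 43°, cos 315°·cos 43°, −sin 43°).
n = v₁ × v₂ = (0.224, 0.834, 0.463) (taken with n_z > 0).
tan δ = √(n_x²+n_y²)/n_z = 0.864/0.463, so δ = 61.8°.
The horizontal component of n points toward azimuth atan2(n_x, n_y) = 15°, the dip direction.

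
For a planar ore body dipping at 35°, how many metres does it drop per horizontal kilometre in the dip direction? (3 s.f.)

700 m

drop per km = 1000 × tan 35° = 1000 × 0.7002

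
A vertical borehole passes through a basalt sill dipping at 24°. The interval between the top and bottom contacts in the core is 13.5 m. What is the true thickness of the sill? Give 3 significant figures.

12.3 m

True thickness t = h · cos(dip) = 13.5 × cos 24°
t = 13.5 × 0.9135 = 12.333 m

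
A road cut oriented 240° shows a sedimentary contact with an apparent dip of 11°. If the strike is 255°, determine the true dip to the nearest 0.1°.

β = acute angle between strike 255° and section 240° = 15°.
tan(true dip) = tan 11° / sin 15° = 0.7510
δ = arctan(0.7510) = 36.91°

36.9°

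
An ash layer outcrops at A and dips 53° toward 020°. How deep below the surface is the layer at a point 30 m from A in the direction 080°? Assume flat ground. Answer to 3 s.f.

The hole lies 60° from the dip direction, so the down-dip offset is 30 × cos 60° = 15.00 m.
Depth = down-dip offset × tan(dip) = 15.00 × tan 53° = 15.00 × 1.3270
Depth = 19.91 m

19.9 m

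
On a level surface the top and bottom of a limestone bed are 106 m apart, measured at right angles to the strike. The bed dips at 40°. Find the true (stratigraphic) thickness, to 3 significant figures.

68.1 m

True thickness t = w · sin(dip) = 106 × sin 40°
t = 106 × 0.6428 = 68.135 m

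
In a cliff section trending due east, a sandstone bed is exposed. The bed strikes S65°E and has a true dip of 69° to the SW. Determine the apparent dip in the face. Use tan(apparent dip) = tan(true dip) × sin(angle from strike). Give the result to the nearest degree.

Angle between strike (S65°E) and section (due east): β = 25°.
tan(apparent dip) = tan 69° · sin 25° = 1.1010
α = arctan(1.1010) = 47.75°

48°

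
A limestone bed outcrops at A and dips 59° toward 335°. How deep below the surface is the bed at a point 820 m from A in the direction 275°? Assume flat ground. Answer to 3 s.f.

The hole lies 60° from the dip direction, so the down-dip offset is 820 × cos 60° = 410.00 m.
Depth = down-dip offset × tan(dip) = 410.00 × tan 59° = 410.00 × 1.6643
Depth = 682.35 m

682 m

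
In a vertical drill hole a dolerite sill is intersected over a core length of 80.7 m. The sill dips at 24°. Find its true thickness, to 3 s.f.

73.7 m

True thickness t = h · cos(dip) = 80.7 × cos 24°
t = 80.7 × 0.9135 = 73.723 m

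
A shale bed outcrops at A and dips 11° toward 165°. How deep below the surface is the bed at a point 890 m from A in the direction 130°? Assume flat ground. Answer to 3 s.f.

The hole lies 35° from the dip direction, so the down-dip offset is 890 × cos 35° = 729.05 m.
Depth = down-dip offset × tan(dip) = 729.05 × tan 11° = 729.05 × 0.1944
Depth = 141.71 m

142 m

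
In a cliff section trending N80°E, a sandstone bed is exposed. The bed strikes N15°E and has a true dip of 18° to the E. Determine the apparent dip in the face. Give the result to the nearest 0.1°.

16.4°

The section lies 65° from the strike.
tan(apparent dip) = tan 18° · sin 65° = 0.2945
apparent dip = arctan 0.2945 = 16.41°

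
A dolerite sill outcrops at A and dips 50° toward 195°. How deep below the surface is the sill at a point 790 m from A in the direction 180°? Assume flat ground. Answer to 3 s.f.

The hole lies 15° from the dip direction, so the down-dip offset is 790 × cos 15° = 763.08 m.
Depth = down-dip offset × tan(dip) = 763.08 × tan 50° = 763.08 × 1.1918
Depth = 909.41 m

909 m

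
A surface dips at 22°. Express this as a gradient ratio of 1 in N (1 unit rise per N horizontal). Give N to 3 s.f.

1 in 2.48

1 : N means tan θ = 1/N, so N = 1/tan 22° = 1/0.4040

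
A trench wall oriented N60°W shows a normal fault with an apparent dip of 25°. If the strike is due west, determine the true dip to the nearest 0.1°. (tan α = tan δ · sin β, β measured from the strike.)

The section is 30° from the strike.
tan δ = tan α / sin β = tan 25° / sin 30° = 0.4663 / 0.5000 = 0.9326
true dip = arctan 0.9326 = 43.00°

43.0°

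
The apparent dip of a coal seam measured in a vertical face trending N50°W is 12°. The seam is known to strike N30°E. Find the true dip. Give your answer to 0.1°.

12.2°

β = acute angle between strike N30°E and section N50°W = 80°.
tan δ = tan α / sin β = tan 12° / sin 80° = 0.2126 / 0.9848 = 0.2158
δ = arctan(0.2158) = 12.18°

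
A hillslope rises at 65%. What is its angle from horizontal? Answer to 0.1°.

tan θ = 65/100 = 0.6500
θ = arctan(0.6500) = 33.02°

33.0°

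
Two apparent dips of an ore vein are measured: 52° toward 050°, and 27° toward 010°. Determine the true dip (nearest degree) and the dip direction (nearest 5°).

true dip 56°, dip direction 080°

Each apparent-dip line lies in the plane. As unit vectors (x east, y north, z up), v₁ plunges 52°→050° and v₂ plunges 27°→010°.
The plane normal is n = v₁ × v₂ ∝ (0.512, 0.092, 0.353).
Dip δ = arctan(|n_h|/n_z) = arctan(0.520/0.353) = 55.9°.
The horizontal component of n points toward azimuth atan2(n_x, n_y) = 80°, the dip direction.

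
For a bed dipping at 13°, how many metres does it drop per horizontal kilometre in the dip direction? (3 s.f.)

drop per km = 1000 × tan 13° = 1000 × 0.2309

231 m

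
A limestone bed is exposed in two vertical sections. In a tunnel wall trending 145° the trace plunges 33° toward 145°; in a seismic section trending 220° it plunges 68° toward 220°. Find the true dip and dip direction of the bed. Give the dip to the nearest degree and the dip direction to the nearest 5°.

Represent each trace as a vector plunging at its apparent dip toward its trend (east-north-up frame): v₁ = (0.481, -0.687, -0.545), v₂ = (-0.241, -0.287, -0.927).
n = v₁ × v₂ = (-0.481, -0.577, 0.303) (taken with n_z > 0).
tan δ = √(n_x²+n_y²)/n_z = 0.751/0.303, so δ = 68.0°.
Dip direction = atan2(-0.481, -0.577) = 220° (azimuth of n's horizontal projection).

true dip 68°, dip direction 220°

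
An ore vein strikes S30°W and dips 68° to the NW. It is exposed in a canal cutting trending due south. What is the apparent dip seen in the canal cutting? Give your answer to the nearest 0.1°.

51.1°

The strike is S30°W and the section trends due south; the acute angle between them is β = 30°.
tan(apparent dip) = tan 68° · sin 30° = 1.2375
apparent dip = arctan 1.2375 = 51.06°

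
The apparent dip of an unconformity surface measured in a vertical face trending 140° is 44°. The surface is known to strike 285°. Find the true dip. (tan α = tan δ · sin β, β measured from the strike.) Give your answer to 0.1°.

59.3°

The section is 35° from the strike.
tan δ = tan α / sin β = tan 44° / sin 35° = 0.9657 / 0.5736 = 1.6836
δ = arctan(1.6836) = 59.29°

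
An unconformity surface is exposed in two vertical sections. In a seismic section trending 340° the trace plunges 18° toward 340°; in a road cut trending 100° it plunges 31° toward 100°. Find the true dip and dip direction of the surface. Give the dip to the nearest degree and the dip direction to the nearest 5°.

true dip 43°, dip direction 050°

The two traces are lines in the plane: v₁ = (sin 340°·cos 18°, cos 340°·cos 18°, −sin 18°), v₂ = (sin 100°·cos 31°, cos 100°·cos 31°, −sin 31°).
Cross product v₁ × v₂ gives the pole to the plane: n ∝ (0.506, 0.428, 0.706).
tan δ = √(n_x²+n_y²)/n_z = 0.663/0.706, so δ = 43.2°.
Dip direction = atan2(0.506, 0.428) = 50° (azimuth of n's horizontal projection).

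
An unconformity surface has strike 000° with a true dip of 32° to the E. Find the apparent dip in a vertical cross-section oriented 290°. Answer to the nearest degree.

The section lies 70° from the strike.
tan(apparent dip) = tan 32° · sin 70° = 0.5872
α = arctan(0.5872) = 30.42°

30°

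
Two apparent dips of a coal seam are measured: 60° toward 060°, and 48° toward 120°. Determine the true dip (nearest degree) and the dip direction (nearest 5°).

Represent each trace as a vector plunging at its apparent dip toward its trend (east-north-up frame): v₁ = (0.433, 0.250, -0.866), v₂ = (0.579, -0.335, -0.743).
The plane normal is n = v₁ × v₂ ∝ (0.476, 0.180, 0.290).
tan δ = √(n_x²+n_y²)/n_z = 0.508/0.290, so δ = 60.3°.
The horizontal component of n points toward azimuth atan2(n_x, n_y) = 69°, the dip direction.

true dip 60°, dip direction 070°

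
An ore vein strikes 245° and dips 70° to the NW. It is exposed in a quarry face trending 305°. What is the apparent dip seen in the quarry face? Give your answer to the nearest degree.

67°

The section lies 60° from the strike.
tan(apparent dip) = tan 70° · sin 60° = 2.3794
apparent dip = arctan 2.3794 = 67.20°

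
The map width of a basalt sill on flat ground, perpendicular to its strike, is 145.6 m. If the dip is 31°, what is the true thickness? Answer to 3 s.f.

75.0 m

True thickness t = w · sin(dip) = 145.6 × sin 31°
t = 145.6 × 0.5150 = 74.990 m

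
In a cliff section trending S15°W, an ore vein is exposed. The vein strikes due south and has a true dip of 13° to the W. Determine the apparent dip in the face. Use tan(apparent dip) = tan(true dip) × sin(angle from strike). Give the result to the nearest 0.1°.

3.4°

Angle between strike (due south) and section (S15°W): β = 15°.
tan α = tan 13° × sin 15° = 0.2309 × 0.2588 = 0.0598
α = arctan(0.0598) = 3.42°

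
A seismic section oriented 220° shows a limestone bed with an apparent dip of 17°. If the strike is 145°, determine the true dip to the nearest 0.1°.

17.6°

The section is 75° from the strike.
tan δ = tan α / sin β = tan 17° / sin 75° = 0.3057 / 0.9659 = 0.3165
δ = arctan(0.3165) = 17.56°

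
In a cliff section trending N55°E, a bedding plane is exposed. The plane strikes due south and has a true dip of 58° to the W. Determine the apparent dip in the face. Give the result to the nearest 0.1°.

The strike is due south and the section trends N55°E; the acute angle between them is β = 55°.
tan(apparent dip) = tan 58° · sin 55° = 1.3109
α = arctan(1.3109) = 52.66°

52.7°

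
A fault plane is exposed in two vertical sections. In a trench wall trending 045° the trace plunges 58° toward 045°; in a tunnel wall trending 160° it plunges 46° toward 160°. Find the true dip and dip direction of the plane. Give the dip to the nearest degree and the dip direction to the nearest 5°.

true dip 68°, dip direction 095°

The two traces are lines in the plane: v₁ = (sin 45°·cos 58°, cos 45°·cos 58°, −sin 58°), v₂ = (sin 160°·cos 46°, cos 160°·cos 46°, −sin 46°).
n = v₁ × v₂ = (0.823, -0.068, 0.334) (taken with n_z > 0).
True dip = arccos(n_z / |n|) = arccos(0.3745) = 68.0°.
Dip direction = azimuth of (n_x, n_y) = atan2(0.823, -0.068) = 95°.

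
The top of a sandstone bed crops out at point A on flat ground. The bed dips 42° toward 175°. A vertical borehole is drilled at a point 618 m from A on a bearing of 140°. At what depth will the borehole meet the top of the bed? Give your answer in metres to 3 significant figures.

The hole lies 35° from the dip direction, so the down-dip offset is 618 × cos 35° = 506.24 m.
Depth = down-dip offset × tan(dip) = 506.24 × tan 42° = 506.24 × 0.9004
Depth = 455.82 m

456 m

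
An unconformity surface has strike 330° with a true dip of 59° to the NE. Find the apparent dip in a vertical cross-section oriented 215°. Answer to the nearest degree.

56°

The section lies 65° from the strike.
tan(apparent dip) = tan 59° · sin 65° = 1.5083
apparent dip = arctan 1.5083 = 56.46°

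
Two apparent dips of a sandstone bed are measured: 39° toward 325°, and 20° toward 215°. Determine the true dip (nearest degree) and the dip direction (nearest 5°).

true dip 47°, dip direction 285°

Each apparent-dip line lies in the plane. As unit vectors (x east, y north, z up), v₁ plunges 39°→325° and v₂ plunges 20°→215°.
The plane normal is n = v₁ × v₂ ∝ (-0.702, 0.187, 0.686).
Dip δ = arctan(|n_h|/n_z) = arctan(0.727/0.686) = 46.6°.
Dip direction = azimuth of (n_x, n_y) = atan2(-0.702, 0.187) = 285°.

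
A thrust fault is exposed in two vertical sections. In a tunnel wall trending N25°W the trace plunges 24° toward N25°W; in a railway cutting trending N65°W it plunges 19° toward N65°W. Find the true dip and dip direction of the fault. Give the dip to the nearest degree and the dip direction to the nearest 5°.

The two traces are lines in the plane: v₁ = (sin 335°·cos 24°, cos 335°·cos 24°, −sin 24°), v₂ = (sin 295°·cos 19°, cos 295°·cos 19°, −sin 19°).
Cross product v₁ × v₂ gives the pole to the plane: n ∝ (-0.107, 0.223, 0.555).
True dip = arccos(n_z / |n|) = arccos(0.9135) = 24.0°.
Dip direction = atan2(-0.107, 0.223) = 334° (azimuth of n's horizontal projection).

true dip 24°, dip direction 335°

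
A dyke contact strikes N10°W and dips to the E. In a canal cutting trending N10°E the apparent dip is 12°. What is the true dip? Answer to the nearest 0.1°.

β = acute angle between strike N10°W and section N10°E = 20°.
tan(true dip) = tan 12° / sin 20° = 0.6215
δ = arctan(0.6215) = 31.86°

31.9°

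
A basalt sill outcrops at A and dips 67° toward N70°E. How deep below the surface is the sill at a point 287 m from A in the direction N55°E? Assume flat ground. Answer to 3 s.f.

The hole lies 15° from the dip direction, so the down-dip offset is 287 × cos 15° = 277.22 m.
Depth = down-dip offset × tan(dip) = 277.22 × tan 67° = 277.22 × 2.3559
Depth = 653.09 m

653 m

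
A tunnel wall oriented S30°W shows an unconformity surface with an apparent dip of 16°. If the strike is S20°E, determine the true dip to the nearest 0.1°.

20.5°

β = acute angle between strike S20°E and section S30°W = 50°.
tan δ = tan α / sin β = tan 16° / sin 50° = 0.2867 / 0.7660 = 0.3743
δ = arctan(0.3743) = 20.52°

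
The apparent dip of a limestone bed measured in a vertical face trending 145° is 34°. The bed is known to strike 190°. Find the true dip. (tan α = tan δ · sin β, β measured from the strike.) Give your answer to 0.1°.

43.6°

The section is 45° from the strike.
tan δ = tan α / sin β = tan 34° / sin 45° = 0.6745 / 0.7071 = 0.9539
δ = arctan(0.9539) = 43.65°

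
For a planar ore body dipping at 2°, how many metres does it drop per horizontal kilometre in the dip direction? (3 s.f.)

34.9 m

drop per km = 1000 × tan 2° = 1000 × 0.0349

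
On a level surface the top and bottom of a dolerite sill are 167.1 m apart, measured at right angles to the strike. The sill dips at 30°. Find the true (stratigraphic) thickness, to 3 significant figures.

83.5 m

True thickness t = w · sin(dip) = 167.1 × sin 30°
t = 167.1 × 0.5000 = 83.550 m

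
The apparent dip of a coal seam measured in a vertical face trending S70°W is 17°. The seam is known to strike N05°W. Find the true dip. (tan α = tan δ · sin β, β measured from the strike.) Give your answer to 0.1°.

β = acute angle between strike N05°W and section S70°W = 75°.
tan(true dip) = tan 17° / sin 75° = 0.3165
δ = arctan(0.3165) = 17.56°

17.6°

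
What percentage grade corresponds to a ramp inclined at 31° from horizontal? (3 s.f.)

60.1%

grade % = 100 × tan 31° = 100 × 0.6009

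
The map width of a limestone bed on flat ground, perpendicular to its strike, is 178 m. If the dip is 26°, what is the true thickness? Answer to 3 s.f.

True thickness t = w · sin(dip) = 178 × sin 26°
t = 178 × 0.4384 = 78.030 m

78.0 m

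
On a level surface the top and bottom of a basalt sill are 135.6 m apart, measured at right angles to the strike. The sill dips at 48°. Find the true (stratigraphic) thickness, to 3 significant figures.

101 m

True thickness t = w · sin(dip) = 135.6 × sin 48°
t = 135.6 × 0.7431 = 100.770 m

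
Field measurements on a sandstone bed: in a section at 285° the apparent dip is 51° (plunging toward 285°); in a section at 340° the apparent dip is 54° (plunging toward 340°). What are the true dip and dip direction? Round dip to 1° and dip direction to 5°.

Each apparent-dip line lies in the plane. As unit vectors (x east, y north, z up), v₁ plunges 51°→285° and v₂ plunges 54°→340°.
n = v₁ × v₂ = (-0.297, 0.336, 0.303) (taken with n_z > 0).
tan δ = √(n_x²+n_y²)/n_z = 0.448/0.303, so δ = 56.0°.
Dip direction = azimuth of (n_x, n_y) = atan2(-0.297, 0.336) = 318°.

true dip 56°, dip direction 320°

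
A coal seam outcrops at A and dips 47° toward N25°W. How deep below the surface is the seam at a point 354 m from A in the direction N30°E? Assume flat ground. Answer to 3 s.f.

The hole lies 55° from the dip direction, so the down-dip offset is 354 × cos 55° = 203.05 m.
Depth = down-dip offset × tan(dip) = 203.05 × tan 47° = 203.05 × 1.0724
Depth = 217.74 m

218 m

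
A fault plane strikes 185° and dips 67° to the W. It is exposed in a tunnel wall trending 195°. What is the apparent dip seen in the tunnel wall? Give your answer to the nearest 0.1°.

22.2°

The strike is 185° and the section trends 195°; the acute angle between them is β = 10°.
tan α = tan 67° × sin 10° = 2.3559 × 0.1736 = 0.4091
apparent dip = arctan 0.4091 = 22.25°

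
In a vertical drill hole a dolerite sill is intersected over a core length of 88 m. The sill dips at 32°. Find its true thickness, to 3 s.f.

True thickness t = h · cos(dip) = 88 × cos 32°
t = 88 × 0.8480 = 74.628 m

74.6 m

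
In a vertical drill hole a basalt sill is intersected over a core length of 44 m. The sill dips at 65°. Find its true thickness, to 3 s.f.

18.6 m

True thickness t = h · cos(dip) = 44 × cos 65°
t = 44 × 0.4226 = 18.595 m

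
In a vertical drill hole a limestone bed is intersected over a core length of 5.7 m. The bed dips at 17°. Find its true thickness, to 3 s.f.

True thickness t = h · cos(dip) = 5.7 × cos 17°
t = 5.7 × 0.9563 = 5.451 m

5.45 m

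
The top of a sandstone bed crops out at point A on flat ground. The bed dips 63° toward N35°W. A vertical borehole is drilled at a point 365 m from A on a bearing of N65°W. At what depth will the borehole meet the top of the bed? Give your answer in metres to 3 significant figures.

The hole lies 30° from the dip direction, so the down-dip offset is 365 × cos 30° = 316.10 m.
Depth = down-dip offset × tan(dip) = 316.10 × tan 63° = 316.10 × 1.9626
Depth = 620.38 m

620 m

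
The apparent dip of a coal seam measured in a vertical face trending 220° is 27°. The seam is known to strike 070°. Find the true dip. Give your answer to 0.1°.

The section is 30° from the strike.
tan(true dip) = tan 27° / sin 30° = 1.0191
δ = arctan(1.0191) = 45.54°

45.5°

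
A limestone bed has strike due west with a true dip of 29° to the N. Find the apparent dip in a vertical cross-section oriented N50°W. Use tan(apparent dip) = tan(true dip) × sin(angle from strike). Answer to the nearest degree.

Angle between strike (due west) and section (N50°W): β = 40°.
tan α = tan 29° × sin 40° = 0.5543 × 0.6428 = 0.3563
apparent dip = arctan 0.3563 = 19.61°

20°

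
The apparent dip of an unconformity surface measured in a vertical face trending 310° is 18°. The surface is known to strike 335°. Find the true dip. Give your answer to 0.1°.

β = acute angle between strike 335° and section 310° = 25°.
tan δ = tan α / sin β = tan 18° / sin 25° = 0.3249 / 0.4226 = 0.7688
true dip = arctan 0.7688 = 37.55°

37.6°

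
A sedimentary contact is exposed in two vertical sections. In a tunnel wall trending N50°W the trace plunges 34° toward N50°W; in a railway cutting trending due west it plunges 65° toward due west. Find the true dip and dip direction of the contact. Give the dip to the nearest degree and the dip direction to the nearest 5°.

true dip 69°, dip direction 235°

Represent each trace as a vector plunging at its apparent dip toward its trend (east-north-up frame): v₁ = (-0.635, 0.533, -0.559), v₂ = (-0.423, -0.000, -0.906).
The plane normal is n = v₁ × v₂ ∝ (-0.483, -0.339, 0.225).
tan δ = √(n_x²+n_y²)/n_z = 0.590/0.225, so δ = 69.1°.
Dip direction = atan2(-0.483, -0.339) = 235° (azimuth of n's horizontal projection).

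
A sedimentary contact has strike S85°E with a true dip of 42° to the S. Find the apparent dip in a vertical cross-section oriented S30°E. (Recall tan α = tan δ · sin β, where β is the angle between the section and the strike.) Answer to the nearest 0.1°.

36.4°

Angle between strike (S85°E) and section (S30°E): β = 55°.
tan α = tan 42° × sin 55° = 0.9004 × 0.8192 = 0.7376
α = arctan(0.7376) = 36.41°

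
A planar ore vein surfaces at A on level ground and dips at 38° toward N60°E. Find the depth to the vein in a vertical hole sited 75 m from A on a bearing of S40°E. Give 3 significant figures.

10.2 m

The hole lies 80° from the dip direction, so the down-dip offset is 75 × cos 80° = 13.02 m.
Depth = down-dip offset × tan(dip) = 13.02 × tan 38° = 13.02 × 0.7813
Depth = 10.18 m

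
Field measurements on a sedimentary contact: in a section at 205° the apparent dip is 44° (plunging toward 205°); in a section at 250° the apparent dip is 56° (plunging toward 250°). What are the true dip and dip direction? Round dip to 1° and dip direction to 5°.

true dip 56°, dip direction 255°

Each apparent-dip line lies in the plane. As unit vectors (x east, y north, z up), v₁ plunges 44°→205° and v₂ plunges 56°→250°.
The plane normal is n = v₁ × v₂ ∝ (-0.408, -0.113, 0.284).
True dip = arccos(n_z / |n|) = arccos(0.5580) = 56.1°.
The horizontal component of n points toward azimuth atan2(n_x, n_y) = 255°, the dip direction.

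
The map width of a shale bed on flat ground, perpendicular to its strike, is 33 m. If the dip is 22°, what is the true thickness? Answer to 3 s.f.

12.4 m

True thickness t = w · sin(dip) = 33 × sin 22°
t = 33 × 0.3746 = 12.362 m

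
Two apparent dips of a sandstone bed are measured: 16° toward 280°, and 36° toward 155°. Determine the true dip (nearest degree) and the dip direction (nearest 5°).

true dip 48°, dip direction 205°

The two traces are lines in the plane: v₁ = (sin 280°·cos 16°, cos 280°·cos 16°, −sin 16°), v₂ = (sin 155°·cos 36°, cos 155°·cos 36°, −sin 36°).
n = v₁ × v₂ = (-0.300, -0.651, 0.637) (taken with n_z > 0).
True dip = arccos(n_z / |n|) = arccos(0.6644) = 48.4°.
Dip direction = azimuth of (n_x, n_y) = atan2(-0.300, -0.651) = 205°.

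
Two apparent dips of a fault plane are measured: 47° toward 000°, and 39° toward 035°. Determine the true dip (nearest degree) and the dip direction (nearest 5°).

Each apparent-dip line lies in the plane. As unit vectors (x east, y north, z up), v₁ plunges 47°→000° and v₂ plunges 39°→035°.
The plane normal is n = v₁ × v₂ ∝ (-0.036, 0.326, 0.304).
Dip δ = arctan(|n_h|/n_z) = arctan(0.328/0.304) = 47.2°.
Dip direction = atan2(-0.036, 0.326) = 354° (azimuth of n's horizontal projection).

true dip 47°, dip direction 355°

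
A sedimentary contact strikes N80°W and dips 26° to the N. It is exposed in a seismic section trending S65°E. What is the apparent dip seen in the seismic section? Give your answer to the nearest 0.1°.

7.2°

The strike is N80°W and the section trends S65°E; the acute angle between them is β = 15°.
tan α = tan 26° × sin 15° = 0.4877 × 0.2588 = 0.1262
apparent dip = arctan 0.1262 = 7.19°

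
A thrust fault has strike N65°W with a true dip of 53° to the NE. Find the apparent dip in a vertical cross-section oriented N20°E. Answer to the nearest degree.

53°

The section lies 85° from the strike.
tan(apparent dip) = tan 53° · sin 85° = 1.3220
α = arctan(1.3220) = 52.89°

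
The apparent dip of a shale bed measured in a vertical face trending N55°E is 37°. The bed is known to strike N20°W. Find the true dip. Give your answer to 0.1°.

38.0°

The section is 75° from the strike.
tan(true dip) = tan 37° / sin 75° = 0.7801
true dip = arctan 0.7801 = 37.96°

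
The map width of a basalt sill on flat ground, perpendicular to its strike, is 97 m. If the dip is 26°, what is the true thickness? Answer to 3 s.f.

True thickness t = w · sin(dip) = 97 × sin 26°
t = 97 × 0.4384 = 42.522 m

42.5 m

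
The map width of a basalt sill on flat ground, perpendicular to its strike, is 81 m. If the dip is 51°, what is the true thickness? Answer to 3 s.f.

True thickness t = w · sin(dip) = 81 × sin 51°
t = 81 × 0.7771 = 62.949 m

62.9 m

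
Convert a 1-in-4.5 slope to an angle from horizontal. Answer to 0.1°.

12.5°

tan θ = 1/4.5 = 0.2222
θ = arctan(0.2222) = 12.53°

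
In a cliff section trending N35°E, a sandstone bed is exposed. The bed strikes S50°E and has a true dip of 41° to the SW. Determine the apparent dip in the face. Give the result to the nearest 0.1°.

The section lies 85° from the strike.
tan α = tan 41° × sin 85° = 0.8693 × 0.9962 = 0.8660
apparent dip = arctan 0.8660 = 40.89°

40.9°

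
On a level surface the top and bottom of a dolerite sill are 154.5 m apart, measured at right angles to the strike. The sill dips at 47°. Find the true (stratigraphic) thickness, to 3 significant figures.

True thickness t = w · sin(dip) = 154.5 × sin 47°
t = 154.5 × 0.7314 = 112.994 m

113 m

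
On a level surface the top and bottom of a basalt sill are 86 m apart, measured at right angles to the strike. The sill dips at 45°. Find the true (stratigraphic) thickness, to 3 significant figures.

True thickness t = w · sin(dip) = 86 × sin 45°
t = 86 × 0.7071 = 60.811 m

60.8 m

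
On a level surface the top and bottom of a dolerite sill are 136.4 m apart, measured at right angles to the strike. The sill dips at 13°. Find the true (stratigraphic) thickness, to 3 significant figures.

30.7 m

True thickness t = w · sin(dip) = 136.4 × sin 13°
t = 136.4 × 0.2250 = 30.683 m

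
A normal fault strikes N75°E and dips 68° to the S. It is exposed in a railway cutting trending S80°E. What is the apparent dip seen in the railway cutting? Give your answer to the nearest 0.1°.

The section lies 25° from the strike.
tan(apparent dip) = tan 68° · sin 25° = 1.0460
apparent dip = arctan 1.0460 = 46.29°

46.3°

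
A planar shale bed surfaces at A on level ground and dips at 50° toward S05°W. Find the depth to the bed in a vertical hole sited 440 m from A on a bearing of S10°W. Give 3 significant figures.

The hole lies 5° from the dip direction, so the down-dip offset is 440 × cos 5° = 438.33 m.
Depth = down-dip offset × tan(dip) = 438.33 × tan 50° = 438.33 × 1.1918
Depth = 522.38 m

522 m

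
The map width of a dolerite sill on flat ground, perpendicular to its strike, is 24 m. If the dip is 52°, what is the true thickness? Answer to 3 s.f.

18.9 m

True thickness t = w · sin(dip) = 24 × sin 52°
t = 24 × 0.7880 = 18.912 m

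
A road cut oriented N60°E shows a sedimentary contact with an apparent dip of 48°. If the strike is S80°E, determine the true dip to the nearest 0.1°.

59.9°

β = acute angle between strike S80°E and section N60°E = 40°.
tan(true dip) = tan 48° / sin 40° = 1.7278
δ = arctan(1.7278) = 59.94°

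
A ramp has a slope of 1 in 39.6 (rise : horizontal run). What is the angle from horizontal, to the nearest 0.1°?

tan θ = 1/39.6 = 0.0253
θ = arctan(0.0253) = 1.45°

1.4°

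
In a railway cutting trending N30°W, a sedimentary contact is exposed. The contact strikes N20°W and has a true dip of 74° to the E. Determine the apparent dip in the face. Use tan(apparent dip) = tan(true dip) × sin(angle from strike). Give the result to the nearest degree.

The section lies 10° from the strike.
tan α = tan 74° × sin 10° = 3.4874 × 0.1736 = 0.6056
apparent dip = arctan 0.6056 = 31.20°

31°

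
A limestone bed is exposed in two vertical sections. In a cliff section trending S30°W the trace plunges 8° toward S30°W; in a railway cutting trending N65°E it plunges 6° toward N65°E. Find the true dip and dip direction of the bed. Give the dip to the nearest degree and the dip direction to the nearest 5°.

true dip 22°, dip direction 140°

Each apparent-dip line lies in the plane. As unit vectors (x east, y north, z up), v₁ plunges 8°→S30°W and v₂ plunges 6°→N65°E.
Cross product v₁ × v₂ gives the pole to the plane: n ∝ (0.148, -0.177, 0.565).
True dip = arccos(n_z / |n|) = arccos(0.9256) = 22.2°.
The horizontal component of n points toward azimuth atan2(n_x, n_y) = 140°, the dip direction.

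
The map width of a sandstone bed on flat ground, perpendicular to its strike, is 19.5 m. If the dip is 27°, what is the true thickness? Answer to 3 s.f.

8.85 m

True thickness t = w · sin(dip) = 19.5 × sin 27°
t = 19.5 × 0.4540 = 8.853 m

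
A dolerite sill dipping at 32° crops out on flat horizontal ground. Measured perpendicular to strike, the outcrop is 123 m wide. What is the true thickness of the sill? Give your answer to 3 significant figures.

True thickness t = w · sin(dip) = 123 × sin 32°
t = 123 × 0.5299 = 65.180 m

65.2 m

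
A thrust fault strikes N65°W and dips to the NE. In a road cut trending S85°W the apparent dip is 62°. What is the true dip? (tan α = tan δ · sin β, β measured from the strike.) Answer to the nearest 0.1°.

β = acute angle between strike N65°W and section S85°W = 30°.
tan(true dip) = tan 62° / sin 30° = 3.7615
true dip = arctan 3.7615 = 75.11°

75.1°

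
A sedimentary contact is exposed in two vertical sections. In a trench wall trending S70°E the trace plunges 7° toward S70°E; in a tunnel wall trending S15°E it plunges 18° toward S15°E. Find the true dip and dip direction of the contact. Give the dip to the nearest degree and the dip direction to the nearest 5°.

true dip 18°, dip direction 180°

The two traces are lines in the plane: v₁ = (sin 110°·cos 7°, cos 110°·cos 7°, −sin 7°), v₂ = (sin 165°·cos 18°, cos 165°·cos 18°, −sin 18°).
Cross product v₁ × v₂ gives the pole to the plane: n ∝ (0.007, -0.258, 0.773).
Dip δ = arctan(|n_h|/n_z) = arctan(0.258/0.773) = 18.5°.
Dip direction = atan2(0.007, -0.258) = 178° (azimuth of n's horizontal projection).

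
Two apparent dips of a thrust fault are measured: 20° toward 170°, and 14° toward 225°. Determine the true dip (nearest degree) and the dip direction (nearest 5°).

true dip 20°, dip direction 180°

Represent each trace as a vector plunging at its apparent dip toward its trend (east-north-up frame): v₁ = (0.163, -0.925, -0.342), v₂ = (-0.686, -0.686, -0.242).
Cross product v₁ × v₂ gives the pole to the plane: n ∝ (0.011, -0.274, 0.747).
tan δ = √(n_x²+n_y²)/n_z = 0.274/0.747, so δ = 20.2°.
The horizontal component of n points toward azimuth atan2(n_x, n_y) = 178°, the dip direction.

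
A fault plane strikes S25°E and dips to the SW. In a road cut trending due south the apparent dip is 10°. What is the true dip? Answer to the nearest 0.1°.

β = acute angle between strike S25°E and section due south = 25°.
tan(true dip) = tan 10° / sin 25° = 0.4172
δ = arctan(0.4172) = 22.65°

22.6°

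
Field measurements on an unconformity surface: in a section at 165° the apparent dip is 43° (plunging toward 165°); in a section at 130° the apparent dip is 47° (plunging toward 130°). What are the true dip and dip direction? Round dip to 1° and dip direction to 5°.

The two traces are lines in the plane: v₁ = (sin 165°·cos 43°, cos 165°·cos 43°, −sin 43°), v₂ = (sin 130°·cos 47°, cos 130°·cos 47°, −sin 47°).
The plane normal is n = v₁ × v₂ ∝ (0.218, -0.218, 0.286).
True dip = arccos(n_z / |n|) = arccos(0.6806) = 47.1°.
Dip direction = atan2(0.218, -0.218) = 135° (azimuth of n's horizontal projection).

true dip 47°, dip direction 135°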